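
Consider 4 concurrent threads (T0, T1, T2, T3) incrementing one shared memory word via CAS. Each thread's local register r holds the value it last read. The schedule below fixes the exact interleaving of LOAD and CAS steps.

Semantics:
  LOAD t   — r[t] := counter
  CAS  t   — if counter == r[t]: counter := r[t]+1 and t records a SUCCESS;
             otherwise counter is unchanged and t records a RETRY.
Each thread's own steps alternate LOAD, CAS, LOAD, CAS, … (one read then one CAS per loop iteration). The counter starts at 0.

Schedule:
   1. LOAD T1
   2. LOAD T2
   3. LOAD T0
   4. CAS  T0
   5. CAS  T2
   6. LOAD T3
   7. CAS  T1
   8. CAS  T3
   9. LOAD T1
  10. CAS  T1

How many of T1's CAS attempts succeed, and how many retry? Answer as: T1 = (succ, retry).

1. LOAD T1 → mem=0 r[T1]=0 [LOAD]
2. LOAD T2 → mem=0 r[T2]=0 [LOAD]
3. LOAD T0 → mem=0 r[T0]=0 [LOAD]
4. CAS T0 → mem=1 r[T0]=0 [OK]
5. CAS T2 → mem=1 r[T2]=0 [RETRY]
6. LOAD T3 → mem=1 r[T3]=1 [LOAD]
7. CAS T1 → mem=1 r[T1]=0 [RETRY]
8. CAS T3 → mem=2 r[T3]=1 [OK]
9. LOAD T1 → mem=2 r[T1]=2 [LOAD]
10. CAS T1 → mem=3 r[T1]=2 [OK]

T1 = (1, 1)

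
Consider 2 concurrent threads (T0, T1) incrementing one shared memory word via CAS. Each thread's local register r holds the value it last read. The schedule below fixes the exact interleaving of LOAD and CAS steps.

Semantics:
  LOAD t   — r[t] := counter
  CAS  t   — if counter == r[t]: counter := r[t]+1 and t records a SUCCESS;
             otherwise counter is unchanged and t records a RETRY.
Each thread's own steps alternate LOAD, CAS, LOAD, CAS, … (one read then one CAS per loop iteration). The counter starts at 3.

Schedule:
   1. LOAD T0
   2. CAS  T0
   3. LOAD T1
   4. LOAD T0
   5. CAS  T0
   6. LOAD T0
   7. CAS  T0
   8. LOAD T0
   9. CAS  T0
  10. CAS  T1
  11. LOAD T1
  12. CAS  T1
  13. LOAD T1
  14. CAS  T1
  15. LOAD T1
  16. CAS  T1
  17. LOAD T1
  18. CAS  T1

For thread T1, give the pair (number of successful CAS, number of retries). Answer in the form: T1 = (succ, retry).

T1 = (4, 1)

step 1: T0 LOAD ⇒ load; ctr=3 reg=3
step 2: T0 CAS ⇒ ok; ctr=4 reg=3
step 3: T1 LOAD ⇒ load; ctr=4 reg=4
step 4: T0 LOAD ⇒ load; ctr=4 reg=4
step 5: T0 CAS ⇒ ok; ctr=5 reg=4
step 6: T0 LOAD ⇒ load; ctr=5 reg=5
step 7: T0 CAS ⇒ ok; ctr=6 reg=5
step 8: T0 LOAD ⇒ load; ctr=6 reg=6
step 9: T0 CAS ⇒ ok; ctr=7 reg=6
step 10: T1 CAS ⇒ retry; ctr=7 reg=4
step 11: T1 LOAD ⇒ load; ctr=7 reg=7
step 12: T1 CAS ⇒ ok; ctr=8 reg=7
step 13: T1 LOAD ⇒ load; ctr=8 reg=8
step 14: T1 CAS ⇒ ok; ctr=9 reg=8
step 15: T1 LOAD ⇒ load; ctr=9 reg=9
step 16: T1 CAS ⇒ ok; ctr=10 reg=9
step 17: T1 LOAD ⇒ load; ctr=10 reg=10
step 18: T1 CAS ⇒ ok; ctr=11 reg=10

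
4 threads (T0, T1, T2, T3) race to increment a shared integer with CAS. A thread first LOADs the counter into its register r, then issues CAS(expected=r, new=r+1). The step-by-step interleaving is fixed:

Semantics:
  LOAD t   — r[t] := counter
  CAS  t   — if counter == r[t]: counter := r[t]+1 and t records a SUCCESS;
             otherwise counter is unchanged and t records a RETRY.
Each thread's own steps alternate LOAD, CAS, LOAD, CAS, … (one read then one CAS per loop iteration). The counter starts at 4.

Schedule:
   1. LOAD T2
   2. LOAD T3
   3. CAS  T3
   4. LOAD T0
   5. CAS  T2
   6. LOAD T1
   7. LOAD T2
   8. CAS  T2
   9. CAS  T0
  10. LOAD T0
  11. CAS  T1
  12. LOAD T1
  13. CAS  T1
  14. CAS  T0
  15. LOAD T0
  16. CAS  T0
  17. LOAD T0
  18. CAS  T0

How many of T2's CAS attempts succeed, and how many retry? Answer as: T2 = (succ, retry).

T2 = (1, 1)

1. LOAD T2 → mem=4 r[T2]=4 [LOAD]
2. LOAD T3 → mem=4 r[T3]=4 [LOAD]
3. CAS T3 → mem=5 r[T3]=4 [OK]
4. LOAD T0 → mem=5 r[T0]=5 [LOAD]
5. CAS T2 → mem=5 r[T2]=4 [RETRY]
6. LOAD T1 → mem=5 r[T1]=5 [LOAD]
7. LOAD T2 → mem=5 r[T2]=5 [LOAD]
8. CAS T2 → mem=6 r[T2]=5 [OK]
9. CAS T0 → mem=6 r[T0]=5 [RETRY]
10. LOAD T0 → mem=6 r[T0]=6 [LOAD]
11. CAS T1 → mem=6 r[T1]=5 [RETRY]
12. LOAD T1 → mem=6 r[T1]=6 [LOAD]
13. CAS T1 → mem=7 r[T1]=6 [OK]
14. CAS T0 → mem=7 r[T0]=6 [RETRY]
15. LOAD T0 → mem=7 r[T0]=7 [LOAD]
16. CAS T0 → mem=8 r[T0]=7 [OK]
17. LOAD T0 → mem=8 r[T0]=8 [LOAD]
18. CAS T0 → mem=9 r[T0]=8 [OK]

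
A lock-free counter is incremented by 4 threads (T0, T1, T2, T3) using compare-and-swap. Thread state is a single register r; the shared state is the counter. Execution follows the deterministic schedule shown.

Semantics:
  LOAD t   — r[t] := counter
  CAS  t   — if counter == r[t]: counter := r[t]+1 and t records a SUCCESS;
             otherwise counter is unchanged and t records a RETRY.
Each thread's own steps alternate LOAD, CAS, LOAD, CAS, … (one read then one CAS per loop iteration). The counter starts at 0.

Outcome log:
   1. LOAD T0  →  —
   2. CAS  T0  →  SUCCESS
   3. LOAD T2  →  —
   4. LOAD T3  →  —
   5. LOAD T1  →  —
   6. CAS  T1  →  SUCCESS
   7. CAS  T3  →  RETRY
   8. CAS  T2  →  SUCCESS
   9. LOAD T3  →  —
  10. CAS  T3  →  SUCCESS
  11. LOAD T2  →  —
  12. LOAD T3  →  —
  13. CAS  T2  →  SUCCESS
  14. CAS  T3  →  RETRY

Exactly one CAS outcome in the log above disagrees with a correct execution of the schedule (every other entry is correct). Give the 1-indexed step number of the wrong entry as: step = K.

Reference trace:
T0 LOAD — after: cnt=0, r=0 — load
T0 CAS — after: cnt=1, r=0 — ok
T2 LOAD — after: cnt=1, r=1 — load
T3 LOAD — after: cnt=1, r=1 — load
T1 LOAD — after: cnt=1, r=1 — load
T1 CAS — after: cnt=2, r=1 — ok
T3 CAS — after: cnt=2, r=1 — retry
T2 CAS — after: cnt=2, r=1 — retry
T3 LOAD — after: cnt=2, r=2 — load
T3 CAS — after: cnt=3, r=2 — ok
T2 LOAD — after: cnt=3, r=3 — load
T3 LOAD — after: cnt=3, r=3 — load
T2 CAS — after: cnt=4, r=3 — ok
T3 CAS — after: cnt=4, r=3 — retry
Flip is step 8.

step = 8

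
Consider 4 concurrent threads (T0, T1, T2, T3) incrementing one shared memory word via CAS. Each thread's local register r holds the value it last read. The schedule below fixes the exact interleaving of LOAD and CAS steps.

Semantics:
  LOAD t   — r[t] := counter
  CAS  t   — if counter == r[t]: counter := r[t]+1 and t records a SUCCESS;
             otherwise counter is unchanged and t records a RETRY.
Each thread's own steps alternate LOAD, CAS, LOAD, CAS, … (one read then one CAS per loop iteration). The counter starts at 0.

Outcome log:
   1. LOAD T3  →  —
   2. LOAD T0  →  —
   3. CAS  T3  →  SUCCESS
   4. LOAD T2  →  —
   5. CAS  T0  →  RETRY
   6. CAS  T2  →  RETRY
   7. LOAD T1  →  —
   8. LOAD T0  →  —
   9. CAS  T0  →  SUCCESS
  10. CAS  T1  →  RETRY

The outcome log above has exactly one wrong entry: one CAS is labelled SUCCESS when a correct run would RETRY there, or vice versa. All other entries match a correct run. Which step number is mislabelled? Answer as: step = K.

step = 6

Correct run:
step 1: T3 LOAD ⇒ load; ctr=0 reg=0
step 2: T0 LOAD ⇒ load; ctr=0 reg=0
step 3: T3 CAS ⇒ ok; ctr=1 reg=0
step 4: T2 LOAD ⇒ load; ctr=1 reg=1
step 5: T0 CAS ⇒ retry; ctr=1 reg=0
step 6: T2 CAS ⇒ ok; ctr=2 reg=1
step 7: T1 LOAD ⇒ load; ctr=2 reg=2
step 8: T0 LOAD ⇒ load; ctr=2 reg=2
step 9: T0 CAS ⇒ ok; ctr=3 reg=2
step 10: T1 CAS ⇒ retry; ctr=3 reg=2
Flip is step 6.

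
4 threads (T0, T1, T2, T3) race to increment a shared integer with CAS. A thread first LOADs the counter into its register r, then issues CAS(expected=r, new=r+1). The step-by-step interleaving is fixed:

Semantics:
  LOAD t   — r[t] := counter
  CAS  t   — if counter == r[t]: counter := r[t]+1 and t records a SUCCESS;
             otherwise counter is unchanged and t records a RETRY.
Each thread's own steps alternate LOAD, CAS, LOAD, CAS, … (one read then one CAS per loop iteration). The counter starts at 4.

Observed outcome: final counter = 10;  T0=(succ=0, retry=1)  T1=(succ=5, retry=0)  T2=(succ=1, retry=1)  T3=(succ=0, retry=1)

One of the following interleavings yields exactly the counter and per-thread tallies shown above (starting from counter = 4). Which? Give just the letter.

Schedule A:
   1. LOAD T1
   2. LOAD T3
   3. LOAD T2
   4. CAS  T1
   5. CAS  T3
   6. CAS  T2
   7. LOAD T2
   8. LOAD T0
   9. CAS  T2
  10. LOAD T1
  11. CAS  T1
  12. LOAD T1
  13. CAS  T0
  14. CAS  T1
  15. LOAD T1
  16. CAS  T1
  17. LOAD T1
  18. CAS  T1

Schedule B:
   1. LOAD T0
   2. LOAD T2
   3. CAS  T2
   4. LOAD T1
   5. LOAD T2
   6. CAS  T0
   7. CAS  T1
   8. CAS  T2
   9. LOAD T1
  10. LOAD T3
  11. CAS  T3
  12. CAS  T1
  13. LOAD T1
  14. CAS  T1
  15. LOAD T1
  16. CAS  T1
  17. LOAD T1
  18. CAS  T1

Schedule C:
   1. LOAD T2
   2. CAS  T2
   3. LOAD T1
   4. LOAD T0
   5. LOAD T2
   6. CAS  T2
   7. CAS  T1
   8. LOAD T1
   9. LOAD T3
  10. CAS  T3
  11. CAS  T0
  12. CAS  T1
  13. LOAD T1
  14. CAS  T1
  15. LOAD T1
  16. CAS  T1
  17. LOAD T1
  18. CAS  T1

Tracing schedule A:
1. LOAD T1 → mem=4 r[T1]=4 [LOAD]
2. LOAD T3 → mem=4 r[T3]=4 [LOAD]
3. LOAD T2 → mem=4 r[T2]=4 [LOAD]
4. CAS T1 → mem=5 r[T1]=4 [OK]
5. CAS T3 → mem=5 r[T3]=4 [RETRY]
6. CAS T2 → mem=5 r[T2]=4 [RETRY]
7. LOAD T2 → mem=5 r[T2]=5 [LOAD]
8. LOAD T0 → mem=5 r[T0]=5 [LOAD]
9. CAS T2 → mem=6 r[T2]=5 [OK]
10. LOAD T1 → mem=6 r[T1]=6 [LOAD]
11. CAS T1 → mem=7 r[T1]=6 [OK]
12. LOAD T1 → mem=7 r[T1]=7 [LOAD]
13. CAS T0 → mem=7 r[T0]=5 [RETRY]
14. CAS T1 → mem=8 r[T1]=7 [OK]
15. LOAD T1 → mem=8 r[T1]=8 [LOAD]
16. CAS T1 → mem=9 r[T1]=8 [OK]
17. LOAD T1 → mem=9 r[T1]=9 [LOAD]
18. CAS T1 → mem=10 r[T1]=9 [OK]

A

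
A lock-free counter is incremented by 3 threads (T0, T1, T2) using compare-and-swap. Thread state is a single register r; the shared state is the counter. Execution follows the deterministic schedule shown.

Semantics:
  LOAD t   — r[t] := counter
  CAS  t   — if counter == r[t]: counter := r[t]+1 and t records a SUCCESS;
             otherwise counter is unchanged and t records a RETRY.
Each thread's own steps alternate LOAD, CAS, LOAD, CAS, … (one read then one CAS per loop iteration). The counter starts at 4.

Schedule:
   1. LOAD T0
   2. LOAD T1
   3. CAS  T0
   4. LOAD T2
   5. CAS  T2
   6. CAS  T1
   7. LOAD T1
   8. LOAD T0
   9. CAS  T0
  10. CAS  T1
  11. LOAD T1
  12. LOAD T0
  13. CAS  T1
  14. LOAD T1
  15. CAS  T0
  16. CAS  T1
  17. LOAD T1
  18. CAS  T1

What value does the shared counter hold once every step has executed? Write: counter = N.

#1 T0 reads 4
#2 T1 reads 4
#3 T0 CAS(4→5) writes; counter now 5
#4 T2 reads 5
#5 T2 CAS(5→6) writes; counter now 6
#6 T1 CAS(4→5) fails; counter now 6
#7 T1 reads 6
#8 T0 reads 6
#9 T0 CAS(6→7) writes; counter now 7
#10 T1 CAS(6→7) fails; counter now 7
#11 T1 reads 7
#12 T0 reads 7
#13 T1 CAS(7→8) writes; counter now 8
#14 T1 reads 8
#15 T0 CAS(7→8) fails; counter now 8
#16 T1 CAS(8→9) writes; counter now 9
#17 T1 reads 9
#18 T1 CAS(9→10) writes; counter now 10

counter = 10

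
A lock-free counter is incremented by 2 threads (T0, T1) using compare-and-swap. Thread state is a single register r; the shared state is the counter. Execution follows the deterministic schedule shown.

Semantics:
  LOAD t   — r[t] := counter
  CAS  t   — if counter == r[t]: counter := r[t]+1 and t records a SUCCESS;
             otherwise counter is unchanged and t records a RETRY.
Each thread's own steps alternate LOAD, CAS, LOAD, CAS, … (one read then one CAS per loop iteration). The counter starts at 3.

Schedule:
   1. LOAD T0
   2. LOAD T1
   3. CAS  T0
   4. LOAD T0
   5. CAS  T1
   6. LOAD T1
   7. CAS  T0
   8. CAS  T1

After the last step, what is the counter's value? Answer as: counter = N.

T0 LOAD — after: cnt=3, r=3 — load
T1 LOAD — after: cnt=3, r=3 — load
T0 CAS — after: cnt=4, r=3 — ok
T0 LOAD — after: cnt=4, r=4 — load
T1 CAS — after: cnt=4, r=3 — retry
T1 LOAD — after: cnt=4, r=4 — load
T0 CAS — after: cnt=5, r=4 — ok
T1 CAS — after: cnt=5, r=4 — retry

counter = 5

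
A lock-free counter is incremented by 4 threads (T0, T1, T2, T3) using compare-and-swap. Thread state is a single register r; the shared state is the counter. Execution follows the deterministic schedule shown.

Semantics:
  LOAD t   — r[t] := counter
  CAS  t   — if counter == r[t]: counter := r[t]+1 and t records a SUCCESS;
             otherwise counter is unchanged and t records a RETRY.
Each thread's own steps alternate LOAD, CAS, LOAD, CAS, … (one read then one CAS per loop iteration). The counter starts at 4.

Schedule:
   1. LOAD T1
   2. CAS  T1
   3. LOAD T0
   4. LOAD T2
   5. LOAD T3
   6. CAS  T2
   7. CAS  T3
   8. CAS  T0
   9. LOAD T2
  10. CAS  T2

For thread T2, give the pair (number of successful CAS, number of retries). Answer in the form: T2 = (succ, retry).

[1] T1.load  rd  (counter 4, T1.r 4)
[2] T1.cas  hit  (counter 5, T1.r 4)
[3] T0.load  rd  (counter 5, T0.r 5)
[4] T2.load  rd  (counter 5, T2.r 5)
[5] T3.load  rd  (counter 5, T3.r 5)
[6] T2.cas  hit  (counter 6, T2.r 5)
[7] T3.cas  miss  (counter 6, T3.r 5)
[8] T0.cas  miss  (counter 6, T0.r 5)
[9] T2.load  rd  (counter 6, T2.r 6)
[10] T2.cas  hit  (counter 7, T2.r 6)

T2 = (2, 0)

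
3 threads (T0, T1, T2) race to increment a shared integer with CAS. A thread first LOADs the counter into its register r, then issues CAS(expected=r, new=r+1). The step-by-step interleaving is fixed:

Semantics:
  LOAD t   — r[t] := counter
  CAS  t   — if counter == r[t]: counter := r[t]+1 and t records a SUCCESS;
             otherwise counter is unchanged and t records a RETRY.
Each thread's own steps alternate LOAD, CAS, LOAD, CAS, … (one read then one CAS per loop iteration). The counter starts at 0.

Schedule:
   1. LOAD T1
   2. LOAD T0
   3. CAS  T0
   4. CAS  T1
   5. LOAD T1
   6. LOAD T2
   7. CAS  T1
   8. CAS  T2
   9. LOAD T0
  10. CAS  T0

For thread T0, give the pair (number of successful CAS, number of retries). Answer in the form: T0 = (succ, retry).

#1 T1 reads 0
#2 T0 reads 0
#3 T0 CAS(0→1) writes; counter now 1
#4 T1 CAS(0→1) fails; counter now 1
#5 T1 reads 1
#6 T2 reads 1
#7 T1 CAS(1→2) writes; counter now 2
#8 T2 CAS(1→2) fails; counter now 2
#9 T0 reads 2
#10 T0 CAS(2→3) writes; counter now 3

T0 = (2, 0)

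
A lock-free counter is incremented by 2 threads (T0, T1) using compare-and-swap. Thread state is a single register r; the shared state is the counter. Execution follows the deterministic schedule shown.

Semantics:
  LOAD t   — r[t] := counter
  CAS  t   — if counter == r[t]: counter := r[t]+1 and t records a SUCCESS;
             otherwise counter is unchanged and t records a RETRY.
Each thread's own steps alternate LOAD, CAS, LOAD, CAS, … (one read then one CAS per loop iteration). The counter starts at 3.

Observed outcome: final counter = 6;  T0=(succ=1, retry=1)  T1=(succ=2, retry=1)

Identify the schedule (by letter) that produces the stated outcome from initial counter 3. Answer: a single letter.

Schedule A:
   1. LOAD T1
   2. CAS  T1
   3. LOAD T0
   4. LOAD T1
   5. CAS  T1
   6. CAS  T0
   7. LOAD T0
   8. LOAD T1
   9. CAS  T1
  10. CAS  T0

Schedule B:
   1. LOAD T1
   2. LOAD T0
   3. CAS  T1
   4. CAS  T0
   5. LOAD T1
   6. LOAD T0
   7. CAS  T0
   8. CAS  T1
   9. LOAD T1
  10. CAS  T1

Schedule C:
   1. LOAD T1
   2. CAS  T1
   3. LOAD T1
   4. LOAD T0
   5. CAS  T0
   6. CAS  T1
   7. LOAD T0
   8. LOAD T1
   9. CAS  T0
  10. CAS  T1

B

Run B:
step 1: T1 LOAD ⇒ load; ctr=3 reg=3
step 2: T0 LOAD ⇒ load; ctr=3 reg=3
step 3: T1 CAS ⇒ ok; ctr=4 reg=3
step 4: T0 CAS ⇒ retry; ctr=4 reg=3
step 5: T1 LOAD ⇒ load; ctr=4 reg=4
step 6: T0 LOAD ⇒ load; ctr=4 reg=4
step 7: T0 CAS ⇒ ok; ctr=5 reg=4
step 8: T1 CAS ⇒ retry; ctr=5 reg=4
step 9: T1 LOAD ⇒ load; ctr=5 reg=5
step 10: T1 CAS ⇒ ok; ctr=6 reg=5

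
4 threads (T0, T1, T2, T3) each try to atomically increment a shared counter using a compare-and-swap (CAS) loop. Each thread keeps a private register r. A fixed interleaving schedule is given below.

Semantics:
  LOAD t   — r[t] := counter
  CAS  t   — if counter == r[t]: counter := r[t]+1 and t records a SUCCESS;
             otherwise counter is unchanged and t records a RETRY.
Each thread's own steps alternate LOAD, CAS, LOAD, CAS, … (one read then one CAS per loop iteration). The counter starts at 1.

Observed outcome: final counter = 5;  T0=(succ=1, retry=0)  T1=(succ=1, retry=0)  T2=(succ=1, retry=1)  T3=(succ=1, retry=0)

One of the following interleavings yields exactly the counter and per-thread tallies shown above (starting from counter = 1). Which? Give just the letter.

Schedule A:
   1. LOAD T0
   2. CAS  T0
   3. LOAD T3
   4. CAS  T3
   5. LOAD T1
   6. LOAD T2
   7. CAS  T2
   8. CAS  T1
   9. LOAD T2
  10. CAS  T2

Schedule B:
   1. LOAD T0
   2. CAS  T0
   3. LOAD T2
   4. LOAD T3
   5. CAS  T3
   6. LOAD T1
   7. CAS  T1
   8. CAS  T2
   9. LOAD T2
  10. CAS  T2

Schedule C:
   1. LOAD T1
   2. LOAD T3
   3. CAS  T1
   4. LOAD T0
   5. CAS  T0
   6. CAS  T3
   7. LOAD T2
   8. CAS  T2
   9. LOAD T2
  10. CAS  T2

Simulating candidate B:
1. LOAD T0 → mem=1 r[T0]=1 [LOAD]
2. CAS T0 → mem=2 r[T0]=1 [OK]
3. LOAD T2 → mem=2 r[T2]=2 [LOAD]
4. LOAD T3 → mem=2 r[T3]=2 [LOAD]
5. CAS T3 → mem=3 r[T3]=2 [OK]
6. LOAD T1 → mem=3 r[T1]=3 [LOAD]
7. CAS T1 → mem=4 r[T1]=3 [OK]
8. CAS T2 → mem=4 r[T2]=2 [RETRY]
9. LOAD T2 → mem=4 r[T2]=4 [LOAD]
10. CAS T2 → mem=5 r[T2]=4 [OK]

B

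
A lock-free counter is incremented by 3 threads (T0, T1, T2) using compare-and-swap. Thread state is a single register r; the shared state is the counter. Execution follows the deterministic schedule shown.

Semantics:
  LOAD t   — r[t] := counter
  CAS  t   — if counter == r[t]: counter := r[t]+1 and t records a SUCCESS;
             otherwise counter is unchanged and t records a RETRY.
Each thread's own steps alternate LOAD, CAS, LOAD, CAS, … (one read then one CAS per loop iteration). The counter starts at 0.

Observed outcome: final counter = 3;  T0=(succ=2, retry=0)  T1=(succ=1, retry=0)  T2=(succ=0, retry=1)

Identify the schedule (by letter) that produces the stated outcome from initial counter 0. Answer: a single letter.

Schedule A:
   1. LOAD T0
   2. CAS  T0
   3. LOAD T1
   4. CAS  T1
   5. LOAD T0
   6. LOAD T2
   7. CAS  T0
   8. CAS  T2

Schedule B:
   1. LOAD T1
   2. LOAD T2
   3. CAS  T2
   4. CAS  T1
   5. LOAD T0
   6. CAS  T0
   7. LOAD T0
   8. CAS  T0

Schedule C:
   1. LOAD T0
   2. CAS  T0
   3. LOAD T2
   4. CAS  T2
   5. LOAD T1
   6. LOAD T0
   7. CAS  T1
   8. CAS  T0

Simulating candidate A:
[1] T0.load  rd  (counter 0, T0.r 0)
[2] T0.cas  hit  (counter 1, T0.r 0)
[3] T1.load  rd  (counter 1, T1.r 1)
[4] T1.cas  hit  (counter 2, T1.r 1)
[5] T0.load  rd  (counter 2, T0.r 2)
[6] T2.load  rd  (counter 2, T2.r 2)
[7] T0.cas  hit  (counter 3, T0.r 2)
[8] T2.cas  miss  (counter 3, T2.r 2)

A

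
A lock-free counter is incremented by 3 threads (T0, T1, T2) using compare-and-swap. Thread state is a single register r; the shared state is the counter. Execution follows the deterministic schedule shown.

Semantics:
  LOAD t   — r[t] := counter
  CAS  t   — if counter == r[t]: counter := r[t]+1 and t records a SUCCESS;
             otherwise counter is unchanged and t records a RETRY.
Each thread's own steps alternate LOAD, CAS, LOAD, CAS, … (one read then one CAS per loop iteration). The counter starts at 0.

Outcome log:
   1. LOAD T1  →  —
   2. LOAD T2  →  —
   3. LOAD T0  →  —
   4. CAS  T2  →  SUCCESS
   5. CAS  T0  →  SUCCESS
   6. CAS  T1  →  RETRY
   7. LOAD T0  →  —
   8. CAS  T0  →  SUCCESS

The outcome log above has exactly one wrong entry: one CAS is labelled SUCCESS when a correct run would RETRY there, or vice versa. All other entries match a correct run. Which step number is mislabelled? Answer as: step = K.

Re-executing:
T1 LOAD — after: cnt=0, r=0 — load
T2 LOAD — after: cnt=0, r=0 — load
T0 LOAD — after: cnt=0, r=0 — load
T2 CAS — after: cnt=1, r=0 — ok
T0 CAS — after: cnt=1, r=0 — retry
T1 CAS — after: cnt=1, r=0 — retry
T0 LOAD — after: cnt=1, r=1 — load
T0 CAS — after: cnt=2, r=1 — ok
Flip is step 5.

step = 5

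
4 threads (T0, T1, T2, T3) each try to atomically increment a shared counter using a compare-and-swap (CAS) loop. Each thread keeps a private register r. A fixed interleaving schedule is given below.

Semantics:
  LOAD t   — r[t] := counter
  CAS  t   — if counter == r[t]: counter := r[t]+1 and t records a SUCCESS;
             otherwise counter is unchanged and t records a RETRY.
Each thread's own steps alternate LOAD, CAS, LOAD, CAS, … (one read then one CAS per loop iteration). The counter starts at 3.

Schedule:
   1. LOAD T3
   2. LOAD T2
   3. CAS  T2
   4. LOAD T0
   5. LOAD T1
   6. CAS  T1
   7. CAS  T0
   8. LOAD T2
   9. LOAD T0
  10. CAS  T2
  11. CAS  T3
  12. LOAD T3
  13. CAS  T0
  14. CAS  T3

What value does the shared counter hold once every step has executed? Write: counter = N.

1. LOAD T3 → mem=3 r[T3]=3 [LOAD]
2. LOAD T2 → mem=3 r[T2]=3 [LOAD]
3. CAS T2 → mem=4 r[T2]=3 [OK]
4. LOAD T0 → mem=4 r[T0]=4 [LOAD]
5. LOAD T1 → mem=4 r[T1]=4 [LOAD]
6. CAS T1 → mem=5 r[T1]=4 [OK]
7. CAS T0 → mem=5 r[T0]=4 [RETRY]
8. LOAD T2 → mem=5 r[T2]=5 [LOAD]
9. LOAD T0 → mem=5 r[T0]=5 [LOAD]
10. CAS T2 → mem=6 r[T2]=5 [OK]
11. CAS T3 → mem=6 r[T3]=3 [RETRY]
12. LOAD T3 → mem=6 r[T3]=6 [LOAD]
13. CAS T0 → mem=6 r[T0]=5 [RETRY]
14. CAS T3 → mem=7 r[T3]=6 [OK]

counter = 7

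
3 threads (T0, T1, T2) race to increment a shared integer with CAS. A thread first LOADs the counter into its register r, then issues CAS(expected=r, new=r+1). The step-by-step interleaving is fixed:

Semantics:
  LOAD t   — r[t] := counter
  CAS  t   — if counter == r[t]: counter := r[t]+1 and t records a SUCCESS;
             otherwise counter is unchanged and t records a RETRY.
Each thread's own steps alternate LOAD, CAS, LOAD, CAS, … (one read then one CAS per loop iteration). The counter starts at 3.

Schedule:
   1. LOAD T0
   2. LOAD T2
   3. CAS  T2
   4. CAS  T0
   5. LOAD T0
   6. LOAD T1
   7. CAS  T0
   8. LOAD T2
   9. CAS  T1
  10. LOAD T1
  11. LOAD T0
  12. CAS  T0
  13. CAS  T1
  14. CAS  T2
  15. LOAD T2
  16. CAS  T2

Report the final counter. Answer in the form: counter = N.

T0 LOAD — after: cnt=3, r=3 — load
T2 LOAD — after: cnt=3, r=3 — load
T2 CAS — after: cnt=4, r=3 — ok
T0 CAS — after: cnt=4, r=3 — retry
T0 LOAD — after: cnt=4, r=4 — load
T1 LOAD — after: cnt=4, r=4 — load
T0 CAS — after: cnt=5, r=4 — ok
T2 LOAD — after: cnt=5, r=5 — load
T1 CAS — after: cnt=5, r=4 — retry
T1 LOAD — after: cnt=5, r=5 — load
T0 LOAD — after: cnt=5, r=5 — load
T0 CAS — after: cnt=6, r=5 — ok
T1 CAS — after: cnt=6, r=5 — retry
T2 CAS — after: cnt=6, r=5 — retry
T2 LOAD — after: cnt=6, r=6 — load
T2 CAS — after: cnt=7, r=6 — ok

counter = 7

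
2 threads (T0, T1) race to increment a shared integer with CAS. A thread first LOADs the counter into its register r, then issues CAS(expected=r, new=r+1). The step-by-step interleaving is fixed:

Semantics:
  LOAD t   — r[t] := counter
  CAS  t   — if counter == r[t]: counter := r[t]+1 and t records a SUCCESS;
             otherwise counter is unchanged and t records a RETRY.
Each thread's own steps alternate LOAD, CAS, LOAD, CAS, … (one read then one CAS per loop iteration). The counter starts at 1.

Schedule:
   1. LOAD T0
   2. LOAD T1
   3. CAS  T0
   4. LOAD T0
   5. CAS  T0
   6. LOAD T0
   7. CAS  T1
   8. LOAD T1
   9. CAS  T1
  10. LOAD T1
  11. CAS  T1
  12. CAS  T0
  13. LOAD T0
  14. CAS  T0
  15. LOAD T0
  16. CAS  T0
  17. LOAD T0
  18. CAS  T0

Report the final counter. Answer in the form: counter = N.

1. LOAD T0 → mem=1 r[T0]=1 [LOAD]
2. LOAD T1 → mem=1 r[T1]=1 [LOAD]
3. CAS T0 → mem=2 r[T0]=1 [OK]
4. LOAD T0 → mem=2 r[T0]=2 [LOAD]
5. CAS T0 → mem=3 r[T0]=2 [OK]
6. LOAD T0 → mem=3 r[T0]=3 [LOAD]
7. CAS T1 → mem=3 r[T1]=1 [RETRY]
8. LOAD T1 → mem=3 r[T1]=3 [LOAD]
9. CAS T1 → mem=4 r[T1]=3 [OK]
10. LOAD T1 → mem=4 r[T1]=4 [LOAD]
11. CAS T1 → mem=5 r[T1]=4 [OK]
12. CAS T0 → mem=5 r[T0]=3 [RETRY]
13. LOAD T0 → mem=5 r[T0]=5 [LOAD]
14. CAS T0 → mem=6 r[T0]=5 [OK]
15. LOAD T0 → mem=6 r[T0]=6 [LOAD]
16. CAS T0 → mem=7 r[T0]=6 [OK]
17. LOAD T0 → mem=7 r[T0]=7 [LOAD]
18. CAS T0 → mem=8 r[T0]=7 [OK]

counter = 8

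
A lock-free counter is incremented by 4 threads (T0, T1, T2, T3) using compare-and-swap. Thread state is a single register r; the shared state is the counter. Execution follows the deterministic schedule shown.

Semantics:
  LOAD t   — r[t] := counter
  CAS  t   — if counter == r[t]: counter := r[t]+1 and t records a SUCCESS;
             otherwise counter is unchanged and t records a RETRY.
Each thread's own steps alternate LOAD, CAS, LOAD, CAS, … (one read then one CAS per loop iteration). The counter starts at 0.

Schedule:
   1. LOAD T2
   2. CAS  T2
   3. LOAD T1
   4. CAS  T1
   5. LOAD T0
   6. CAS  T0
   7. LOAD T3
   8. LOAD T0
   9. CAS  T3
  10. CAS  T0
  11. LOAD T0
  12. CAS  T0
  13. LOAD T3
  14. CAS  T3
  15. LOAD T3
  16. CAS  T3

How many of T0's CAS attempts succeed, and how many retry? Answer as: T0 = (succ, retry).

T0 = (2, 1)

#1 T2 reads 0
#2 T2 CAS(0→1) writes; counter now 1
#3 T1 reads 1
#4 T1 CAS(1→2) writes; counter now 2
#5 T0 reads 2
#6 T0 CAS(2→3) writes; counter now 3
#7 T3 reads 3
#8 T0 reads 3
#9 T3 CAS(3→4) writes; counter now 4
#10 T0 CAS(3→4) fails; counter now 4
#11 T0 reads 4
#12 T0 CAS(4→5) writes; counter now 5
#13 T3 reads 5
#14 T3 CAS(5→6) writes; counter now 6
#15 T3 reads 6
#16 T3 CAS(6→7) writes; counter now 7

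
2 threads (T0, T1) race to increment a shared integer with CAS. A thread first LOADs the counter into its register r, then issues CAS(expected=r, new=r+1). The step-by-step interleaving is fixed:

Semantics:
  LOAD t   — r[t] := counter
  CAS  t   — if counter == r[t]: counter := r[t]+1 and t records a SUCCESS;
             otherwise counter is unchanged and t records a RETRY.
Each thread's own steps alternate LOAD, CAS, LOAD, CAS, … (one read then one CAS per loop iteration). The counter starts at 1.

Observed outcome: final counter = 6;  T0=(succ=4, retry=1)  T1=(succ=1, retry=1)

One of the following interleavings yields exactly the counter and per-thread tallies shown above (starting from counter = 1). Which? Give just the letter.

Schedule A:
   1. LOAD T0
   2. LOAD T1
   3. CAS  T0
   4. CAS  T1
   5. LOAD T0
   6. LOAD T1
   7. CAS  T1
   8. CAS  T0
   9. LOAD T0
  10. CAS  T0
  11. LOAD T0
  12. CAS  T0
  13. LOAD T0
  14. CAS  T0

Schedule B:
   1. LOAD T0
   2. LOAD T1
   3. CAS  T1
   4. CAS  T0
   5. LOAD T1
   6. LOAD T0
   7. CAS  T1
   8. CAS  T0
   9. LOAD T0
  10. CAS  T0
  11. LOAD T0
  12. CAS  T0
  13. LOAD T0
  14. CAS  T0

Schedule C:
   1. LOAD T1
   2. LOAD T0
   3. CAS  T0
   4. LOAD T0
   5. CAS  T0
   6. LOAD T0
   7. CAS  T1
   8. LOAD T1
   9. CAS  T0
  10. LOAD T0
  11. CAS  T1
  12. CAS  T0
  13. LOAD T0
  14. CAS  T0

A

Run A:
   1) LOAD T0:  M=1  r_T0=1
   2) LOAD T1:  M=1  r_T1=1
   3) CAS  T0:  M=2  r_T0=1 ✓
   4) CAS  T1:  M=2  r_T1=1 ✗
   5) LOAD T0:  M=2  r_T0=2
   6) LOAD T1:  M=2  r_T1=2
   7) CAS  T1:  M=3  r_T1=2 ✓
   8) CAS  T0:  M=3  r_T0=2 ✗
   9) LOAD T0:  M=3  r_T0=3
  10) CAS  T0:  M=4  r_T0=3 ✓
  11) LOAD T0:  M=4  r_T0=4
  12) CAS  T0:  M=5  r_T0=4 ✓
  13) LOAD T0:  M=5  r_T0=5
  14) CAS  T0:  M=6  r_T0=5 ✓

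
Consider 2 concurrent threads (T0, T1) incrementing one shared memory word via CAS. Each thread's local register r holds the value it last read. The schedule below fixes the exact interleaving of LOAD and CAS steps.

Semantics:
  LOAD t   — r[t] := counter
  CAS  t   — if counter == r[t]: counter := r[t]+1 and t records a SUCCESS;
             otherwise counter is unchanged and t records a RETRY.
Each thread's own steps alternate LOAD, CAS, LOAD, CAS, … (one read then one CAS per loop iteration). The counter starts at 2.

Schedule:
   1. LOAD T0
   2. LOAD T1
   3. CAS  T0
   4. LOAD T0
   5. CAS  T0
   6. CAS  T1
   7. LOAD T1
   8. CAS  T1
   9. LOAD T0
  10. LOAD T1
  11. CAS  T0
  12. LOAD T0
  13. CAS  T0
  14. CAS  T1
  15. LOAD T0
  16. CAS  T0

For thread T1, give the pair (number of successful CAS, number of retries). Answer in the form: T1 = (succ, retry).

T1 = (1, 2)

   1) LOAD T0:  M=2  r_T0=2
   2) LOAD T1:  M=2  r_T1=2
   3) CAS  T0:  M=3  r_T0=2 ✓
   4) LOAD T0:  M=3  r_T0=3
   5) CAS  T0:  M=4  r_T0=3 ✓
   6) CAS  T1:  M=4  r_T1=2 ✗
   7) LOAD T1:  M=4  r_T1=4
   8) CAS  T1:  M=5  r_T1=4 ✓
   9) LOAD T0:  M=5  r_T0=5
  10) LOAD T1:  M=5  r_T1=5
  11) CAS  T0:  M=6  r_T0=5 ✓
  12) LOAD T0:  M=6  r_T0=6
  13) CAS  T0:  M=7  r_T0=6 ✓
  14) CAS  T1:  M=7  r_T1=5 ✗
  15) LOAD T0:  M=7  r_T0=7
  16) CAS  T0:  M=8  r_T0=7 ✓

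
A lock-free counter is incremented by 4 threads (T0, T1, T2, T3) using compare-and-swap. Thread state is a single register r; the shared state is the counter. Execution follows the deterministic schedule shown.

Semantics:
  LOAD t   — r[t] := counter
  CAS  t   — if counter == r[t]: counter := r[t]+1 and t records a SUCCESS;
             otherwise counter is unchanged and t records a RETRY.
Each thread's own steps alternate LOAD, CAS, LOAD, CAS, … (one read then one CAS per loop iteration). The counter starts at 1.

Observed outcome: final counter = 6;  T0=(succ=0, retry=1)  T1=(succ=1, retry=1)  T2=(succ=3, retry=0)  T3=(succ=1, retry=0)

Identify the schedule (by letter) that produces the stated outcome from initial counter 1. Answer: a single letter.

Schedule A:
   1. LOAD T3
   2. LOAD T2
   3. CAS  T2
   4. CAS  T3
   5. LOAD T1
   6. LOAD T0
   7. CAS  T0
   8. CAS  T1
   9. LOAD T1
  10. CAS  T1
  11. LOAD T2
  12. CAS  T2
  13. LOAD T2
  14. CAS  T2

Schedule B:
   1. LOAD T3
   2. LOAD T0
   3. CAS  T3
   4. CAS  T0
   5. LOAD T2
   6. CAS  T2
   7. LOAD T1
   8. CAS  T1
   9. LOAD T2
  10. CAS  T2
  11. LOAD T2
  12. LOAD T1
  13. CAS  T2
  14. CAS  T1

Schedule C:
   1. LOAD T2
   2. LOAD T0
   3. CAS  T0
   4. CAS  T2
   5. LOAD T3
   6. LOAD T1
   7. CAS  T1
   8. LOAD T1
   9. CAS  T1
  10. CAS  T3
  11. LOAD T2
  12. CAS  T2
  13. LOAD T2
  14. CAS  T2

Tracing schedule B:
[1] T3.load  rd  (counter 1, T3.r 1)
[2] T0.load  rd  (counter 1, T0.r 1)
[3] T3.cas  hit  (counter 2, T3.r 1)
[4] T0.cas  miss  (counter 2, T0.r 1)
[5] T2.load  rd  (counter 2, T2.r 2)
[6] T2.cas  hit  (counter 3, T2.r 2)
[7] T1.load  rd  (counter 3, T1.r 3)
[8] T1.cas  hit  (counter 4, T1.r 3)
[9] T2.load  rd  (counter 4, T2.r 4)
[10] T2.cas  hit  (counter 5, T2.r 4)
[11] T2.load  rd  (counter 5, T2.r 5)
[12] T1.load  rd  (counter 5, T1.r 5)
[13] T2.cas  hit  (counter 6, T2.r 5)
[14] T1.cas  miss  (counter 6, T1.r 5)

B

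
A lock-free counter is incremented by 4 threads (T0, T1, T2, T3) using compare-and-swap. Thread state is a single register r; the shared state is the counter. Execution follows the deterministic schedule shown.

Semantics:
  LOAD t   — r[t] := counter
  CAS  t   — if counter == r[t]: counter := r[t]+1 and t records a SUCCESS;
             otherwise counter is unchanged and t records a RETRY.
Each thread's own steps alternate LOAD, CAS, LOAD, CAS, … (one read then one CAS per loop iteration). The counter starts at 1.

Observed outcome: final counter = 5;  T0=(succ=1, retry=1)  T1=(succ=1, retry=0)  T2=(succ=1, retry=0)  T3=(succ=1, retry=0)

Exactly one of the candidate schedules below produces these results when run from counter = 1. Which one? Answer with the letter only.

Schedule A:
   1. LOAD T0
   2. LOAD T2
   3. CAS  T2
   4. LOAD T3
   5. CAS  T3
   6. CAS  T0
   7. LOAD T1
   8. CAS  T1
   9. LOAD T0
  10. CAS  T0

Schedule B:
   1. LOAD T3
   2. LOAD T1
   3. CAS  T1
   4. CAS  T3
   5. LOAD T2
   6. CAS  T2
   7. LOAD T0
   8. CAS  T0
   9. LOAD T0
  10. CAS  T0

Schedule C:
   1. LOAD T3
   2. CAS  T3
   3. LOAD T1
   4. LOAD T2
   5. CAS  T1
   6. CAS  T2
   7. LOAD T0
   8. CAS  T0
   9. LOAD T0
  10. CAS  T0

Run A:
1. LOAD T0 → mem=1 r[T0]=1 [LOAD]
2. LOAD T2 → mem=1 r[T2]=1 [LOAD]
3. CAS T2 → mem=2 r[T2]=1 [OK]
4. LOAD T3 → mem=2 r[T3]=2 [LOAD]
5. CAS T3 → mem=3 r[T3]=2 [OK]
6. CAS T0 → mem=3 r[T0]=1 [RETRY]
7. LOAD T1 → mem=3 r[T1]=3 [LOAD]
8. CAS T1 → mem=4 r[T1]=3 [OK]
9. LOAD T0 → mem=4 r[T0]=4 [LOAD]
10. CAS T0 → mem=5 r[T0]=4 [OK]

A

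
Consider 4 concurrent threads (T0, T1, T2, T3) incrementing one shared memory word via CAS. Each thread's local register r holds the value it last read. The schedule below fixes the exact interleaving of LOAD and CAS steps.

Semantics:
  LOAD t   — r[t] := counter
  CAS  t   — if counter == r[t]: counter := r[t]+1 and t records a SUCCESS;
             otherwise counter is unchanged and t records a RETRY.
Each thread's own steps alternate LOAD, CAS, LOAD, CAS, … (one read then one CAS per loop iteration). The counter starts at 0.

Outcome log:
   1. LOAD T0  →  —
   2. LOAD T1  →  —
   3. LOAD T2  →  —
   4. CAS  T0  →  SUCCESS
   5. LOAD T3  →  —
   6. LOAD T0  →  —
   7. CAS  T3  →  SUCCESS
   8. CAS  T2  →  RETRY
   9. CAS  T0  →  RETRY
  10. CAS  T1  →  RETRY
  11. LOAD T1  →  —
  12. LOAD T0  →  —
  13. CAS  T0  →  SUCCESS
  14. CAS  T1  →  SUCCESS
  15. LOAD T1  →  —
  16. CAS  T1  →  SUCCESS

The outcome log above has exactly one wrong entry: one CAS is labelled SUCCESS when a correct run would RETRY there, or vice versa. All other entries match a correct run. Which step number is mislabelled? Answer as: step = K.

step = 14

Re-executing:
   1) LOAD T0:  M=0  r_T0=0
   2) LOAD T1:  M=0  r_T1=0
   3) LOAD T2:  M=0  r_T2=0
   4) CAS  T0:  M=1  r_T0=0 ✓
   5) LOAD T3:  M=1  r_T3=1
   6) LOAD T0:  M=1  r_T0=1
   7) CAS  T3:  M=2  r_T3=1 ✓
   8) CAS  T2:  M=2  r_T2=0 ✗
   9) CAS  T0:  M=2  r_T0=1 ✗
  10) CAS  T1:  M=2  r_T1=0 ✗
  11) LOAD T1:  M=2  r_T1=2
  12) LOAD T0:  M=2  r_T0=2
  13) CAS  T0:  M=3  r_T0=2 ✓
  14) CAS  T1:  M=3  r_T1=2 ✗
  15) LOAD T1:  M=3  r_T1=3
  16) CAS  T1:  M=4  r_T1=3 ✓
Mismatch at 14.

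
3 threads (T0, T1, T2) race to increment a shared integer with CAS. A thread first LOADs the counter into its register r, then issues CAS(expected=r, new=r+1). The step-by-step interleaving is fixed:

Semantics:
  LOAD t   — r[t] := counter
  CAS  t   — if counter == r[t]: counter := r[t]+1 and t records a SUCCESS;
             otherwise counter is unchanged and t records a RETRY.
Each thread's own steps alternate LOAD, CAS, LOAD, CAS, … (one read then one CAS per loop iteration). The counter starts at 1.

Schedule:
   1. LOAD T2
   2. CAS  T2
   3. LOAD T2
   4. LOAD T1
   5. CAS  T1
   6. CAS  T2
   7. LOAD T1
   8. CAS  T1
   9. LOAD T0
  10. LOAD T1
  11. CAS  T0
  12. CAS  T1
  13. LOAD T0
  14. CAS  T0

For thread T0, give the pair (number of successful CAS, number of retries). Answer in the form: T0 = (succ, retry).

T0 = (2, 0)

#1 T2 reads 1
#2 T2 CAS(1→2) writes; counter now 2
#3 T2 reads 2
#4 T1 reads 2
#5 T1 CAS(2→3) writes; counter now 3
#6 T2 CAS(2→3) fails; counter now 3
#7 T1 reads 3
#8 T1 CAS(3→4) writes; counter now 4
#9 T0 reads 4
#10 T1 reads 4
#11 T0 CAS(4→5) writes; counter now 5
#12 T1 CAS(4→5) fails; counter now 5
#13 T0 reads 5
#14 T0 CAS(5→6) writes; counter now 6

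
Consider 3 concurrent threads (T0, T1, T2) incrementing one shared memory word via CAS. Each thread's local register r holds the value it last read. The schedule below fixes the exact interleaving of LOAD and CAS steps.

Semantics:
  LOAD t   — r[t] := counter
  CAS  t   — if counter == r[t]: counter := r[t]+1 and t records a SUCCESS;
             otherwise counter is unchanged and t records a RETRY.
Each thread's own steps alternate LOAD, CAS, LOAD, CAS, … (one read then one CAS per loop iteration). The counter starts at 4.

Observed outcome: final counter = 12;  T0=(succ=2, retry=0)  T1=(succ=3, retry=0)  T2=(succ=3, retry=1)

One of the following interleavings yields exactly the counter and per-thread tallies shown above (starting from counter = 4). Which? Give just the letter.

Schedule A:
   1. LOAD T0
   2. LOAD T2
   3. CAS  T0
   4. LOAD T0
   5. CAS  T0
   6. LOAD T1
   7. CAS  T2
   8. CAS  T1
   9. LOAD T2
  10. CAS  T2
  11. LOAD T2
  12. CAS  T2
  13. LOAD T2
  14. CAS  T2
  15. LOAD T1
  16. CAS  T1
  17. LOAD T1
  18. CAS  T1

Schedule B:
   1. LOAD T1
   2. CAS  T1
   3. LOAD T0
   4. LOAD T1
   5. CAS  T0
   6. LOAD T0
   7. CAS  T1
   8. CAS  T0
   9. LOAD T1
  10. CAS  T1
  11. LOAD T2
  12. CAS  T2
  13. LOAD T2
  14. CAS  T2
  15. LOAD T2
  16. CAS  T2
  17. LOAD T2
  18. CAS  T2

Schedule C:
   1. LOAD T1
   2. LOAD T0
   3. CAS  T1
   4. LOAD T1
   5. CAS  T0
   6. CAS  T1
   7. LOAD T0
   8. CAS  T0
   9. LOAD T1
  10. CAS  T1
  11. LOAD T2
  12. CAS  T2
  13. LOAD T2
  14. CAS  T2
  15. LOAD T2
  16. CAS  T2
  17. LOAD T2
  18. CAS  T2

Tracing schedule A:
1. LOAD T0 → mem=4 r[T0]=4 [LOAD]
2. LOAD T2 → mem=4 r[T2]=4 [LOAD]
3. CAS T0 → mem=5 r[T0]=4 [OK]
4. LOAD T0 → mem=5 r[T0]=5 [LOAD]
5. CAS T0 → mem=6 r[T0]=5 [OK]
6. LOAD T1 → mem=6 r[T1]=6 [LOAD]
7. CAS T2 → mem=6 r[T2]=4 [RETRY]
8. CAS T1 → mem=7 r[T1]=6 [OK]
9. LOAD T2 → mem=7 r[T2]=7 [LOAD]
10. CAS T2 → mem=8 r[T2]=7 [OK]
11. LOAD T2 → mem=8 r[T2]=8 [LOAD]
12. CAS T2 → mem=9 r[T2]=8 [OK]
13. LOAD T2 → mem=9 r[T2]=9 [LOAD]
14. CAS T2 → mem=10 r[T2]=9 [OK]
15. LOAD T1 → mem=10 r[T1]=10 [LOAD]
16. CAS T1 → mem=11 r[T1]=10 [OK]
17. LOAD T1 → mem=11 r[T1]=11 [LOAD]
18. CAS T1 → mem=12 r[T1]=11 [OK]

A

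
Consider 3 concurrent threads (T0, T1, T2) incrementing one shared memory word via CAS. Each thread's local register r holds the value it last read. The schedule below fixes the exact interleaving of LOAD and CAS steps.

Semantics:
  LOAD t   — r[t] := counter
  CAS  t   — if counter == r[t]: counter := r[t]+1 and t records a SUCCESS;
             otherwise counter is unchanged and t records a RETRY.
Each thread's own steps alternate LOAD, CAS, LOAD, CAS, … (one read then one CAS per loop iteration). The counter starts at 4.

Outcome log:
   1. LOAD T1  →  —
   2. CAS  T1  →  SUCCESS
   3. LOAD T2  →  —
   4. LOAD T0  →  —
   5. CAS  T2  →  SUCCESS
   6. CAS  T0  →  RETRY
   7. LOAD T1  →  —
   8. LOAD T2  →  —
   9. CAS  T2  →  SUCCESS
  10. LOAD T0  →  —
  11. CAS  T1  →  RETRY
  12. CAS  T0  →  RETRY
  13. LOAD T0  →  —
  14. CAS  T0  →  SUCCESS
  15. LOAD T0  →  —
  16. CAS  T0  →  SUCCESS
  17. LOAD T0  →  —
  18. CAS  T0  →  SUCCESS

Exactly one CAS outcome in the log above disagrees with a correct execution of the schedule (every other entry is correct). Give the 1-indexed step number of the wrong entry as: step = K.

step = 12

Re-executing:
1. LOAD T1 → mem=4 r[T1]=4 [LOAD]
2. CAS T1 → mem=5 r[T1]=4 [OK]
3. LOAD T2 → mem=5 r[T2]=5 [LOAD]
4. LOAD T0 → mem=5 r[T0]=5 [LOAD]
5. CAS T2 → mem=6 r[T2]=5 [OK]
6. CAS T0 → mem=6 r[T0]=5 [RETRY]
7. LOAD T1 → mem=6 r[T1]=6 [LOAD]
8. LOAD T2 → mem=6 r[T2]=6 [LOAD]
9. CAS T2 → mem=7 r[T2]=6 [OK]
10. LOAD T0 → mem=7 r[T0]=7 [LOAD]
11. CAS T1 → mem=7 r[T1]=6 [RETRY]
12. CAS T0 → mem=8 r[T0]=7 [OK]
13. LOAD T0 → mem=8 r[T0]=8 [LOAD]
14. CAS T0 → mem=9 r[T0]=8 [OK]
15. LOAD T0 → mem=9 r[T0]=9 [LOAD]
16. CAS T0 → mem=10 r[T0]=9 [OK]
17. LOAD T0 → mem=10 r[T0]=10 [LOAD]
18. CAS T0 → mem=11 r[T0]=10 [OK]
Flip is step 12.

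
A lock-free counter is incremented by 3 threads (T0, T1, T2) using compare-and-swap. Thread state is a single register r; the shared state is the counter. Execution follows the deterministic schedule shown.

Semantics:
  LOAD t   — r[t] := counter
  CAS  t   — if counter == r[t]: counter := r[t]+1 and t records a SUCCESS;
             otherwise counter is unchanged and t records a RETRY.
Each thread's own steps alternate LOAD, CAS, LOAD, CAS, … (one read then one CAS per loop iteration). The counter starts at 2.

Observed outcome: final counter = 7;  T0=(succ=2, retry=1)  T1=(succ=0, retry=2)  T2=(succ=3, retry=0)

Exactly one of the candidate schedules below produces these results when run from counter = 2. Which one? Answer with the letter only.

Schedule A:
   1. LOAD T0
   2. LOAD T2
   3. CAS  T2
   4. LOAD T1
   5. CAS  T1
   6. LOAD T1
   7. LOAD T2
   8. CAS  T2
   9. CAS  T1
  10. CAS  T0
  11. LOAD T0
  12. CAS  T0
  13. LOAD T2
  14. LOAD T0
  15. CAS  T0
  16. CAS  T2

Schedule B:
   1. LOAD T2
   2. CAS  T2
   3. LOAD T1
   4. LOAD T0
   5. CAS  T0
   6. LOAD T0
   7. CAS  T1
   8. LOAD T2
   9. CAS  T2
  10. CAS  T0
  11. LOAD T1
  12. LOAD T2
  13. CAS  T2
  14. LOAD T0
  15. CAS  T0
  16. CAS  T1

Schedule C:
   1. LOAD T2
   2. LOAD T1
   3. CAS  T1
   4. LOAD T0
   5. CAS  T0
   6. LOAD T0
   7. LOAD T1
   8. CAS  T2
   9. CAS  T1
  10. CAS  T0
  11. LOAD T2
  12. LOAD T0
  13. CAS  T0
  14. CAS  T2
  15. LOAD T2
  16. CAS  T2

B

Run B:
1. LOAD T2 → mem=2 r[T2]=2 [LOAD]
2. CAS T2 → mem=3 r[T2]=2 [OK]
3. LOAD T1 → mem=3 r[T1]=3 [LOAD]
4. LOAD T0 → mem=3 r[T0]=3 [LOAD]
5. CAS T0 → mem=4 r[T0]=3 [OK]
6. LOAD T0 → mem=4 r[T0]=4 [LOAD]
7. CAS T1 → mem=4 r[T1]=3 [RETRY]
8. LOAD T2 → mem=4 r[T2]=4 [LOAD]
9. CAS T2 → mem=5 r[T2]=4 [OK]
10. CAS T0 → mem=5 r[T0]=4 [RETRY]
11. LOAD T1 → mem=5 r[T1]=5 [LOAD]
12. LOAD T2 → mem=5 r[T2]=5 [LOAD]
13. CAS T2 → mem=6 r[T2]=5 [OK]
14. LOAD T0 → mem=6 r[T0]=6 [LOAD]
15. CAS T0 → mem=7 r[T0]=6 [OK]
16. CAS T1 → mem=7 r[T1]=5 [RETRY]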